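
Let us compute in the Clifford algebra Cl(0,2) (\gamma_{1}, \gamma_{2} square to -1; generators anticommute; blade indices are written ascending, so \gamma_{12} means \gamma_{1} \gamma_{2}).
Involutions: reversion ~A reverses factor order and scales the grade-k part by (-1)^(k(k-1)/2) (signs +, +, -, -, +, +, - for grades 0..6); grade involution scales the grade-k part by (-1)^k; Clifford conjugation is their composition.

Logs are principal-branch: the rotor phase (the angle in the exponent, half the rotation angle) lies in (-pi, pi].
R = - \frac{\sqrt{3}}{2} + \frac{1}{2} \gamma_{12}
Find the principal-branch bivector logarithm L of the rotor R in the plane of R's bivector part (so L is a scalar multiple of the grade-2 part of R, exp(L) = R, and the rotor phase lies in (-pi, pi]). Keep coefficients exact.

The scalar part of R is - \frac{\sqrt{3}}{2}, which fixes the principal-branch rotor phase; the unit plane is then the bivector part divided by the sine of that phase, and L is that plane scaled by the phase.
Concretely: cos(phase) = - \frac{\sqrt{3}}{2} gives phase = ±\frac{5 \pi}{6}, and since phase/sin(phase) is even the sign is immaterial: L = (phase/sin(phase)) * <R>_2 = (\frac{5 \pi}{3}) * <R>_2.
Answer: \frac{5 \pi}{6} \gamma_{12}


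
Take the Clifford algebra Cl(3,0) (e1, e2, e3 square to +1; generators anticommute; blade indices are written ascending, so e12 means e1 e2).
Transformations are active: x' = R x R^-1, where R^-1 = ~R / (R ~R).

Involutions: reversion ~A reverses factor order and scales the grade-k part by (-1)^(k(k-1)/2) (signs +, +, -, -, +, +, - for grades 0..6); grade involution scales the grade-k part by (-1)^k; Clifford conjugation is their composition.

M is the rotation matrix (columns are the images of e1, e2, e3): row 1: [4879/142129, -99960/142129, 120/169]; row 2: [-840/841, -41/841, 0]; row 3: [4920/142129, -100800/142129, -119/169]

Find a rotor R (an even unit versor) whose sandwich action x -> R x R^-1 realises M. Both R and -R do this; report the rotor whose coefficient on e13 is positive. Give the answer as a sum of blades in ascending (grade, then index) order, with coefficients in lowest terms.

Method: write R = a + b12*e12 + b13*e13 + b23*e23 with a^2 + b12^2 + b13^2 + b23^2 = 1 (so R^-1 = ~R). Expanding the columns R e_j ~R gives tr M = 4a^2 - 1 and, from the antisymmetric part, M21 - M12 = -4a*b12, M13 - M31 = 4a*b13, M32 - M23 = -4a*b23.
Here tr M = -102129/142129, so a^2 = (1 + tr M)/4 = 10000/142129 and a = ±100/377. Taking a = 100/377: M21 - M12 = -42000/142129, M13 - M31 = 96000/142129, M32 - M23 = -100800/142129, giving b12 = 105/377, b13 = 240/377, b23 = 252/377, i.e. R = 100/377 + 105/377*e12 + 240/377*e13 + 252/377*e23.
Its e13 coefficient is already positive.
Answer: 100/377 + 105/377*e12 + 240/377*e13 + 252/377*e23. Recall the cover is two-to-one: with M of trace -102129/142129, both preimages act alike, and the stated e13 sign chooses the sheet.


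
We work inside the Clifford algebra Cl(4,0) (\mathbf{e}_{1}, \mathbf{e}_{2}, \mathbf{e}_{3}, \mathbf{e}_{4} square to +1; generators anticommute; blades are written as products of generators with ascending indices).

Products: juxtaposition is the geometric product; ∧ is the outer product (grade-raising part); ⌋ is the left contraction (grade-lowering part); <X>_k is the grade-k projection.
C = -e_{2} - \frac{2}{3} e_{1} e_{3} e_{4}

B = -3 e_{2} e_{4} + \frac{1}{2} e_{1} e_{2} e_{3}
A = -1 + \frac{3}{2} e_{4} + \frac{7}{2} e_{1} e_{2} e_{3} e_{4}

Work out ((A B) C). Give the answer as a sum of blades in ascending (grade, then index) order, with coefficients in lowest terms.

step 1: \frac{9}{2} e_{2} + \frac{7}{4} e_{4} - \frac{21}{2} e_{1} e_{3} + 3 e_{2} e_{4} - \frac{1}{2} e_{1} e_{2} e_{3} - \frac{3}{4} e_{1} e_{2} e_{3} e_{4}
step 2: -\frac{9}{2} + \frac{1}{2} e_{2} - 4 e_{4} - \frac{5}{3} e_{1} e_{3} + \frac{25}{12} e_{2} e_{4} - \frac{17}{2} e_{1} e_{2} e_{3} + \frac{3}{4} e_{1} e_{3} e_{4} + 3 e_{1} e_{2} e_{3} e_{4}
Answer: -\frac{9}{2} + \frac{1}{2} e_{2} - 4 e_{4} - \frac{5}{3} e_{1} e_{3} + \frac{25}{12} e_{2} e_{4} - \frac{17}{2} e_{1} e_{2} e_{3} + \frac{3}{4} e_{1} e_{3} e_{4} + 3 e_{1} e_{2} e_{3} e_{4}


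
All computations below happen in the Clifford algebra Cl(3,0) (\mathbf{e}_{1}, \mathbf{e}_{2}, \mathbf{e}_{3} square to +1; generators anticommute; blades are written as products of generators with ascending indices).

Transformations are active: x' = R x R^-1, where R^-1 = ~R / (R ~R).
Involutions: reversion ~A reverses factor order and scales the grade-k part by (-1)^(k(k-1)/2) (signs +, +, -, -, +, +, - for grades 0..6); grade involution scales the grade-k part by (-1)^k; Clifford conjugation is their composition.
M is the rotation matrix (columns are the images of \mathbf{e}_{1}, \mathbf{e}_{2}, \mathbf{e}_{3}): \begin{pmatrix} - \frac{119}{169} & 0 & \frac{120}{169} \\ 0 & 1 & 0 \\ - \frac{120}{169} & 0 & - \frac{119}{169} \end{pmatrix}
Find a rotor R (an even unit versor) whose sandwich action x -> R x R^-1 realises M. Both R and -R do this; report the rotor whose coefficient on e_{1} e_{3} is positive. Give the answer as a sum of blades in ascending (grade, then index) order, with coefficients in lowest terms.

Method: write R = a + b12*e_{1} e_{2} + b13*e_{1} e_{3} + b23*e_{2} e_{3} with a^2 + b12^2 + b13^2 + b23^2 = 1 (so R^-1 = ~R). Expanding the columns R e_j ~R gives tr M = 4a^2 - 1 and, from the antisymmetric part, M21 - M12 = -4a*b12, M13 - M31 = 4a*b13, M32 - M23 = -4a*b23.
Here tr M = -\frac{69}{169}, so a^2 = (1 + tr M)/4 = \frac{25}{169} and a = ±\frac{5}{13}. Taking a = \frac{5}{13}: M21 - M12 = 0, M13 - M31 = \frac{240}{169}, M32 - M23 = 0, giving b12 = 0, b13 = \frac{12}{13}, b23 = 0, i.e. R = \frac{5}{13} + \frac{12}{13} e_{1} e_{3}.
Its e_{1} e_{3} coefficient is already positive.
Answer: \frac{5}{13} + \frac{12}{13} e_{1} e_{3}. Sheet selection: the two-to-one cover makes ±R indistinguishable at the matrix level (trace -\frac{69}{169}), so uniqueness comes from the required sign on e_{1} e_{3}.


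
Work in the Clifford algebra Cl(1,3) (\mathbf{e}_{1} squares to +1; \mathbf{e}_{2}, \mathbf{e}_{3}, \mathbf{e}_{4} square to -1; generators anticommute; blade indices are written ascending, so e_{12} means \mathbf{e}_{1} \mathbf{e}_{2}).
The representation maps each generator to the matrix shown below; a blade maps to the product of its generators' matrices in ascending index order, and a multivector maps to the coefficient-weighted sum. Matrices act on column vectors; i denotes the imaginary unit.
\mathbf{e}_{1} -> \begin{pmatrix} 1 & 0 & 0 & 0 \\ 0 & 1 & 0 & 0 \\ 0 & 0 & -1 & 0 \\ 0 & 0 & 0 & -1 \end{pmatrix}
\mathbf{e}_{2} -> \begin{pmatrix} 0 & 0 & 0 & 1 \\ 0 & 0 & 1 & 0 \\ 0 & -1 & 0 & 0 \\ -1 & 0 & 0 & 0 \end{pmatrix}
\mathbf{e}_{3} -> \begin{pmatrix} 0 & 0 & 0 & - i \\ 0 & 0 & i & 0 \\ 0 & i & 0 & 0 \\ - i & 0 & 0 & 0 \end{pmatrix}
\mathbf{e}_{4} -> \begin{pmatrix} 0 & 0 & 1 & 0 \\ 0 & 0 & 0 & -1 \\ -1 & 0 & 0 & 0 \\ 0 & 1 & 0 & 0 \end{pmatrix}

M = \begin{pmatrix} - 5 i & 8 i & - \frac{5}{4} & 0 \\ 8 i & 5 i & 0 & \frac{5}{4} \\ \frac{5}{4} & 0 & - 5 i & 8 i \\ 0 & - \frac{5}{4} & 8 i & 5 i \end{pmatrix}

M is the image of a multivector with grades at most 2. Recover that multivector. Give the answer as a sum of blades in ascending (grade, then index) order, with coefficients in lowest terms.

Method: the blade images are trace-orthogonal — tr(rho(e_A) rho(e_B)^-1) = 4 if A = B and 0 otherwise — and rho(e_A)^-1 = (e_A)^2 * rho(e_A) with (e_A)^2 = +1 or -1, so the coefficient of e_A in the preimage is (e_A)^2 * tr(M rho(e_A))/4.
Nonzero projections over blades of grade <= 2: e_{4}: (e_{4})^2 = -1, tr(M rho(e_{4})) = 5, coefficient -\frac{5}{4}; e_{23}: (e_{23})^2 = -1, tr(M rho(e_{23})) = -20, coefficient 5; e_{34}: (e_{34})^2 = -1, tr(M rho(e_{34})) = 32, coefficient -8. Every other blade of grade <= 2 projects to 0.
Answer: -\frac{5}{4} e_{4} + 5 e_{23} - 8 e_{34}


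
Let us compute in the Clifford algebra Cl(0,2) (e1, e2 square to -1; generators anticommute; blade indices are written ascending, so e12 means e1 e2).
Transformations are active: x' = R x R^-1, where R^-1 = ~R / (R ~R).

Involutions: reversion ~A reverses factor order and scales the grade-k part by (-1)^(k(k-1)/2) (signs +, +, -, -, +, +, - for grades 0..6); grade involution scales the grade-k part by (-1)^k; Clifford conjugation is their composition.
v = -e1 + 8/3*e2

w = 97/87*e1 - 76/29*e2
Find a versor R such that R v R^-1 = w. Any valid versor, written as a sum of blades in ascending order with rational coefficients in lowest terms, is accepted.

The midline construction: v and w both square to -73/9, so reflecting in their sum 10/87*e1 + 4/87*e2 exchanges them.
Answer: 10/87*e1 + 4/87*e2


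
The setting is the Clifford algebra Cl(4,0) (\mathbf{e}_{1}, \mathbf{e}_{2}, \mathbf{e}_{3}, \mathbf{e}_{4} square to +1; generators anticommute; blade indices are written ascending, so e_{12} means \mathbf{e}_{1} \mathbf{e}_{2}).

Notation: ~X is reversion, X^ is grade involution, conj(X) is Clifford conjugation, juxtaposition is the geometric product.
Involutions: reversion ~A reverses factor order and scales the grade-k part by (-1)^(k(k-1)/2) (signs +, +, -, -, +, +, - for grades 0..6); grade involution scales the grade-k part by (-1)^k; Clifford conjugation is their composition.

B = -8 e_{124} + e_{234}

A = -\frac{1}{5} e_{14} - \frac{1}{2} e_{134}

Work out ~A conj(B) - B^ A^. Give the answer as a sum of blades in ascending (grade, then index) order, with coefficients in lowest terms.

first term: -\frac{8}{5} e_{2} - \frac{1}{2} e_{12} - 4 e_{23} + \frac{1}{5} e_{123}
second term: -\frac{8}{5} e_{2} - \frac{1}{2} e_{12} - 4 e_{23} - \frac{1}{5} e_{123}
Answer: \frac{2}{5} e_{123}


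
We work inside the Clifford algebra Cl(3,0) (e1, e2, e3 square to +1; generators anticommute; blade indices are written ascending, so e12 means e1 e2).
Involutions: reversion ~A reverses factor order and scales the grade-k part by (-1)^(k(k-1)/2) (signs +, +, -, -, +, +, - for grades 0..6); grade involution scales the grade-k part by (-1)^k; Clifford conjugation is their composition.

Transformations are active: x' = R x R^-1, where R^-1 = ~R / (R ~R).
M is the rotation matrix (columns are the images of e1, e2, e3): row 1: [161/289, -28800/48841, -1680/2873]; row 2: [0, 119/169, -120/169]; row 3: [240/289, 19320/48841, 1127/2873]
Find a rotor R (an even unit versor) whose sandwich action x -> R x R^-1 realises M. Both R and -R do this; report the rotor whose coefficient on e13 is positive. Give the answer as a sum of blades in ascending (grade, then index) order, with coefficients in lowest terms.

Method: write R = a + b12*e12 + b13*e13 + b23*e23 with a^2 + b12^2 + b13^2 + b23^2 = 1 (so R^-1 = ~R). Expanding the columns R e_j ~R gives tr M = 4a^2 - 1 and, from the antisymmetric part, M21 - M12 = -4a*b12, M13 - M31 = 4a*b13, M32 - M23 = -4a*b23.
Here tr M = 80759/48841, so a^2 = (1 + tr M)/4 = 32400/48841 and a = ±180/221. Taking a = 180/221: M21 - M12 = 28800/48841, M13 - M31 = -69120/48841, M32 - M23 = 54000/48841, giving b12 = -40/221, b13 = -96/221, b23 = -75/221, i.e. R = 180/221 - 40/221*e12 - 96/221*e13 - 75/221*e23.
Its e13 coefficient is negative, so report the other preimage -R.
Answer: -180/221 + 40/221*e12 + 96/221*e13 + 75/221*e23. Recall the cover is two-to-one: with M of trace 80759/48841, both preimages act alike, and the stated e13 sign chooses the sheet.


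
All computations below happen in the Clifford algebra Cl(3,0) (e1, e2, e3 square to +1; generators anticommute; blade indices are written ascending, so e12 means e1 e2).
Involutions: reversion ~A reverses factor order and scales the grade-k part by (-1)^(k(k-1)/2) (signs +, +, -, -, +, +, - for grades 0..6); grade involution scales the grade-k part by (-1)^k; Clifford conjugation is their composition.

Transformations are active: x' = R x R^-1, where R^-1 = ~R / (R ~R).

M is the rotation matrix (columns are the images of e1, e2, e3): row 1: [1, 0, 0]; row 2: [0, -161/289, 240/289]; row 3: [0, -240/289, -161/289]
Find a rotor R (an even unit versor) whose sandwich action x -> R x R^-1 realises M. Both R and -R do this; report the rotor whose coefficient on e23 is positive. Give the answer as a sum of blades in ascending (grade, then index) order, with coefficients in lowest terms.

Method: write R = a + b12*e12 + b13*e13 + b23*e23 with a^2 + b12^2 + b13^2 + b23^2 = 1 (so R^-1 = ~R). Expanding the columns R e_j ~R gives tr M = 4a^2 - 1 and, from the antisymmetric part, M21 - M12 = -4a*b12, M13 - M31 = 4a*b13, M32 - M23 = -4a*b23.
Here tr M = -33/289, so a^2 = (1 + tr M)/4 = 64/289 and a = ±8/17. Taking a = 8/17: M21 - M12 = 0, M13 - M31 = 0, M32 - M23 = -480/289, giving b12 = 0, b13 = 0, b23 = 15/17, i.e. R = 8/17 + 15/17*e23.
Its e23 coefficient is already positive.
Answer: 8/17 + 15/17*e23. Sheet selection: the two-to-one cover makes ±R indistinguishable at the matrix level (trace -33/289), so uniqueness comes from the required sign on e23.


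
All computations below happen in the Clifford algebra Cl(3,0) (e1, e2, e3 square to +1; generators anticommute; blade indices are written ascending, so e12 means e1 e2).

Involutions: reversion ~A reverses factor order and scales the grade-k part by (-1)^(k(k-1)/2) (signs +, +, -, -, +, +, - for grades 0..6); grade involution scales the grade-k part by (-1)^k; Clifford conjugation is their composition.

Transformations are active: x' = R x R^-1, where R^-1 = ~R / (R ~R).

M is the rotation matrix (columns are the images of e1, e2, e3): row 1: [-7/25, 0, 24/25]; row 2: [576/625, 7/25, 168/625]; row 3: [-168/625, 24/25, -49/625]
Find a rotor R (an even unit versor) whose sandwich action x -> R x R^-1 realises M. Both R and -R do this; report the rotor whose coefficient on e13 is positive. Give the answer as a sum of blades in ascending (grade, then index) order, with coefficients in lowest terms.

Method: write R = a + b12*e12 + b13*e13 + b23*e23 with a^2 + b12^2 + b13^2 + b23^2 = 1 (so R^-1 = ~R). Expanding the columns R e_j ~R gives tr M = 4a^2 - 1 and, from the antisymmetric part, M21 - M12 = -4a*b12, M13 - M31 = 4a*b13, M32 - M23 = -4a*b23.
Here tr M = -49/625, so a^2 = (1 + tr M)/4 = 144/625 and a = ±12/25. Taking a = 12/25: M21 - M12 = 576/625, M13 - M31 = 768/625, M32 - M23 = 432/625, giving b12 = -12/25, b13 = 16/25, b23 = -9/25, i.e. R = 12/25 - 12/25*e12 + 16/25*e13 - 9/25*e23.
Its e13 coefficient is already positive.
Answer: 12/25 - 12/25*e12 + 16/25*e13 - 9/25*e23. Why the constraint matters: R and -R act identically through the sandwich — M has trace -49/625 either way — so only the sign condition on e13 picks one of the two preimages.


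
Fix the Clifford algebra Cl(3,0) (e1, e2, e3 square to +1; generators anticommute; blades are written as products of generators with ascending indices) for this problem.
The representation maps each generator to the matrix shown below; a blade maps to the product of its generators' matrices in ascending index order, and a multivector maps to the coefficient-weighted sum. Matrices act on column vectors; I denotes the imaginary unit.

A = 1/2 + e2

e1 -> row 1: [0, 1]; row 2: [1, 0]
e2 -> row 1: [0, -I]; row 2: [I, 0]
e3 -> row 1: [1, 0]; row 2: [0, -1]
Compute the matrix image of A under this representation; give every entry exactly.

M = (1/2)*1 + (1)*rho(e2), summed entrywise (1 is the identity matrix):
Answer: row 1: [1/2, -I]; row 2: [I, 1/2]


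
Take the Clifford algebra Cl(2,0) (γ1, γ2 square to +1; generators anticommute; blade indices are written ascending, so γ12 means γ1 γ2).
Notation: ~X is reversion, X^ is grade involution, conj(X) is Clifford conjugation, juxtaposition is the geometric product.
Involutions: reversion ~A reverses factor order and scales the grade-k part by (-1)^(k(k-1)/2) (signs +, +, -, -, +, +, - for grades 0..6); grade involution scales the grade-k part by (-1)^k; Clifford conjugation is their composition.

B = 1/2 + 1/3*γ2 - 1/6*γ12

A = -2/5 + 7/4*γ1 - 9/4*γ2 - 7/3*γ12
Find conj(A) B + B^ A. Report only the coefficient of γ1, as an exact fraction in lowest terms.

first term: 169/180 + 5/18*γ1 + 77/60*γ2 + 13/20*γ12
second term: 29/180 + 17/36*γ1 - 7/10*γ2 - 31/60*γ12
Answer: 3/4


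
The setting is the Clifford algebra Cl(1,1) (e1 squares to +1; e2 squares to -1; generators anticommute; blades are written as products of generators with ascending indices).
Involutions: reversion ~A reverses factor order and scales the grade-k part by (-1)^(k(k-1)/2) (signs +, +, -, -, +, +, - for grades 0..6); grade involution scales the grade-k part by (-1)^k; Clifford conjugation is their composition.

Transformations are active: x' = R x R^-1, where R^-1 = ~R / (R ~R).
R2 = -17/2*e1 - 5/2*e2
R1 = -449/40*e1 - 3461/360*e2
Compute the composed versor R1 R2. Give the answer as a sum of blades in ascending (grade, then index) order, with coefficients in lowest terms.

Distribute over the terms of R1 (each basis-blade product reordered to ascending indices, repeated generators contracted through their squares):
(-449/40*e1) R2 = 7633/80 + 449/16*e1 e2
(-3461/360*e2) R2 = -3461/144 - 58837/720*e1 e2
Summing the partial products and collecting blades:
Answer: 3212/45 - 4829/90*e1 e2


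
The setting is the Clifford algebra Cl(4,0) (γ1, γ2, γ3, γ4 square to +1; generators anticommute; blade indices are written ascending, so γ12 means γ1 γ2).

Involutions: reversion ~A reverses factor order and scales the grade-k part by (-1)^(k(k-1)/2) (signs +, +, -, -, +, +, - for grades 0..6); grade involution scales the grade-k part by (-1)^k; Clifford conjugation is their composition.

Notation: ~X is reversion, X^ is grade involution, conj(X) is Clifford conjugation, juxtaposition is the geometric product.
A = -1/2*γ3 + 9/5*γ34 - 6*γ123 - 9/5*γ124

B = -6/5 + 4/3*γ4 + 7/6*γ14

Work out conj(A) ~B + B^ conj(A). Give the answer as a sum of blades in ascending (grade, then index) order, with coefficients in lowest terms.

first term: 21/10*γ2 - 3*γ3 - 12/5*γ12 + 21/10*γ13 + 212/75*γ34 + 36/5*γ123 + 54/25*γ124 + 7/12*γ134 + 7*γ234 - 8*γ1234
second term: -21/10*γ2 - 3*γ3 + 12/5*γ12 + 21/10*γ13 + 212/75*γ34 + 36/5*γ123 + 54/25*γ124 - 7/12*γ134 + 7*γ234 - 8*γ1234
Answer: -6*γ3 + 21/5*γ13 + 424/75*γ34 + 72/5*γ123 + 108/25*γ124 + 14*γ234 - 16*γ1234


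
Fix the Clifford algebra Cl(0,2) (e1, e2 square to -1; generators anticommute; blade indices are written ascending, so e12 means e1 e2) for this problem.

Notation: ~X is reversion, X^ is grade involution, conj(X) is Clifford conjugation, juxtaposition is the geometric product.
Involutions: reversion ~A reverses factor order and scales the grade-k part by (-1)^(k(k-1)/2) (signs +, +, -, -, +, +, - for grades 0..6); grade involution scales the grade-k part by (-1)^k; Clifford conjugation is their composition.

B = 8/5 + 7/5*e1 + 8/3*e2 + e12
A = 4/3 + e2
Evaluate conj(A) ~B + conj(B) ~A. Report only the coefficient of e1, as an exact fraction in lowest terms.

first term: 24/5 + 43/15*e1 + 88/45*e2 + 1/15*e12
second term: 24/5 - 13/15*e1 - 88/45*e2 - 41/15*e12
Answer: 2


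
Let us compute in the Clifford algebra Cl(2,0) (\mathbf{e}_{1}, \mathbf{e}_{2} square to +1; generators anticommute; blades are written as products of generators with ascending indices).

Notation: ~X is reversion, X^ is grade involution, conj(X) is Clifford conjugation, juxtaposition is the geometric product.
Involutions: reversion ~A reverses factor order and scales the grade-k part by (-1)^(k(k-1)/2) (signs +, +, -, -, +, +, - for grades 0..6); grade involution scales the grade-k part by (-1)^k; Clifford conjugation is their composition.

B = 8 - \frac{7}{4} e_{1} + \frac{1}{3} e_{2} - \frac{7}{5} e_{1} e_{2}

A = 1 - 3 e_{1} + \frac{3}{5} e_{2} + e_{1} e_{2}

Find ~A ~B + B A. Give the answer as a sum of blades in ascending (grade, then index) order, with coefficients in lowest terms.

first term: \frac{297}{20} - \frac{8077}{300} e_{1} - \frac{49}{60} e_{2} - \frac{131}{20} e_{1} e_{2}
second term: \frac{297}{20} - \frac{8077}{300} e_{1} - \frac{49}{60} e_{2} + \frac{131}{20} e_{1} e_{2}
Answer: \frac{297}{10} - \frac{8077}{150} e_{1} - \frac{49}{30} e_{2}


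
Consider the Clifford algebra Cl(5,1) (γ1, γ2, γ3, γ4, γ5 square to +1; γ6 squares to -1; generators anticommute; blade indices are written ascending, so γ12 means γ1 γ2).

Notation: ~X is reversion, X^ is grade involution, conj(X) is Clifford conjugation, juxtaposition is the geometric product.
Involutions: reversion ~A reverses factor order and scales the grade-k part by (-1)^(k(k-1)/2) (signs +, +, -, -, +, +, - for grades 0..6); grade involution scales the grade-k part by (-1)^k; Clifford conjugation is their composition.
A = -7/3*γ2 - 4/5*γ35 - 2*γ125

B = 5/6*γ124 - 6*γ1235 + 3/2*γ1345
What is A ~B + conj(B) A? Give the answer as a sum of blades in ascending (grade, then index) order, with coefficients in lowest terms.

first term: 12*γ3 - 24/5*γ12 - 283/90*γ14 + 5/3*γ45 - 14*γ135 - 3*γ234 + 17/6*γ12345
second term: -12*γ3 - 24/5*γ12 + 67/90*γ14 + 5/3*γ45 + 14*γ135 - 3*γ234 + 25/6*γ12345
Answer: -48/5*γ12 - 12/5*γ14 + 10/3*γ45 - 6*γ234 + 7*γ12345


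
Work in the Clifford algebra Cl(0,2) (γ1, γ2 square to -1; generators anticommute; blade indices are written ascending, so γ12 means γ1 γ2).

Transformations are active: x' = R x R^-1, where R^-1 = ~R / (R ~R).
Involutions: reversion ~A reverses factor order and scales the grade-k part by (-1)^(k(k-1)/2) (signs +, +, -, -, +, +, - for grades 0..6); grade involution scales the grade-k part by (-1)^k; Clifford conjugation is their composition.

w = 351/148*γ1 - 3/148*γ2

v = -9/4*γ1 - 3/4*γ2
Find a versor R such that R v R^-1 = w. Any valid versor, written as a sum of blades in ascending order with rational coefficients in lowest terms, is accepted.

Since q(v) = q(w) = -45/8, the sum R = v + w = 9/74*γ1 - 57/74*γ2 does the job whenever invertible.
Answer: 9/74*γ1 - 57/74*γ2


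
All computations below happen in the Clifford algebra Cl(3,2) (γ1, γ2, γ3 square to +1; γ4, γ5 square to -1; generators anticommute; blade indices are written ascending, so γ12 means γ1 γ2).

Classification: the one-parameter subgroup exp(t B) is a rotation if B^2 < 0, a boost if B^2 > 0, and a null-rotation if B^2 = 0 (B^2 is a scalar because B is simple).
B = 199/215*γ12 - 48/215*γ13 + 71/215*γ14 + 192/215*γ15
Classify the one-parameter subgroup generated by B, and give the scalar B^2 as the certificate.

B^2 term by term: the squares give (199/215)^2*(γ12)^2 + (-48/215)^2*(γ13)^2 + (71/215)^2*(γ14)^2 + (192/215)^2*(γ15)^2 = 39601/46225*(-1) + 2304/46225*(-1) + 5041/46225*(+1) + 36864/46225*(+1) = 0 (each basis 2-blade squares to minus the product of its generators' squares); cross terms between blades sharing an index anticommute and cancel. So B^2 = 0.
Answer: null-rotation, certificate B^2 = 0. The scalar 0 is the complete invariant here: its sign names the subgroup type.


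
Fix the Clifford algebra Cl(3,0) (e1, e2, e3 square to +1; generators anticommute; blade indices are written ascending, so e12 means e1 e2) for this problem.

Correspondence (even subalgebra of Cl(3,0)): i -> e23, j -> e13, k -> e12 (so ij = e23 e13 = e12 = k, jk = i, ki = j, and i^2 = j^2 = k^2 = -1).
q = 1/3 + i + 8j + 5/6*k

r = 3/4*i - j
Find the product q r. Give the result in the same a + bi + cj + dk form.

In blades: q = 1/3 + 5/6*e12 + 8*e13 + e23, r = -e13 + 3/4*e23.
Distribute q over r term by term (generator squares from the signature, products reordered to ascending indices): (1/3)*r = -1/3*e13 + 1/4*e23; (5/6*e12)*r = 5/8*e13 + 5/6*e23; (8*e13)*r = 8 - 6*e12; (e23)*r = -3/4 - e12.
Sum: 29/4 - 7*e12 + 7/24*e13 + 13/12*e23; translating back through the correspondence:
Answer: 29/4 + 13/12*i + 7/24*j - 7k


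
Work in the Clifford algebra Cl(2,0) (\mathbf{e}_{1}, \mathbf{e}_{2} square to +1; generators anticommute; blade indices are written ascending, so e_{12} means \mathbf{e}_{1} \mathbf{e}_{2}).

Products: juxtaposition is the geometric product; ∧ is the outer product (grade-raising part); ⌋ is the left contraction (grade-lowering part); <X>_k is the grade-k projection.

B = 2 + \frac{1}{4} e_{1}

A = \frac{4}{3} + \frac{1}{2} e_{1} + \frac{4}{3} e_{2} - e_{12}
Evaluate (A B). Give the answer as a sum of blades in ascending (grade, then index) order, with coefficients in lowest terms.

step 1: \frac{67}{24} + \frac{4}{3} e_{1} + \frac{35}{12} e_{2} - \frac{7}{3} e_{12}
Answer: \frac{67}{24} + \frac{4}{3} e_{1} + \frac{35}{12} e_{2} - \frac{7}{3} e_{12}


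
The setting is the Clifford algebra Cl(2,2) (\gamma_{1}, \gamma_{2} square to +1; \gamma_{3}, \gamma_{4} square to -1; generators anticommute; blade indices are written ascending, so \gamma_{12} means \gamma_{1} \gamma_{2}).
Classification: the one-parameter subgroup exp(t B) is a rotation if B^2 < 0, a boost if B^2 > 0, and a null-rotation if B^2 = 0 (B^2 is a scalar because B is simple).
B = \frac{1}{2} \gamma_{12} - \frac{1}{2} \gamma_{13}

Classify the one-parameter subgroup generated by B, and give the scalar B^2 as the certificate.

B^2 term by term: the squares give (\frac{1}{2})^2*(\gamma_{12})^2 + (-\frac{1}{2})^2*(\gamma_{13})^2 = \frac{1}{4}*(-1) + \frac{1}{4}*(+1) = 0 (each basis 2-blade squares to minus the product of its generators' squares); cross terms between blades sharing an index anticommute and cancel. So B^2 = 0.
Answer: null-rotation, certificate B^2 = 0. Check the certificate: B^2 = 0, and that sign is decisive whatever form B takes.


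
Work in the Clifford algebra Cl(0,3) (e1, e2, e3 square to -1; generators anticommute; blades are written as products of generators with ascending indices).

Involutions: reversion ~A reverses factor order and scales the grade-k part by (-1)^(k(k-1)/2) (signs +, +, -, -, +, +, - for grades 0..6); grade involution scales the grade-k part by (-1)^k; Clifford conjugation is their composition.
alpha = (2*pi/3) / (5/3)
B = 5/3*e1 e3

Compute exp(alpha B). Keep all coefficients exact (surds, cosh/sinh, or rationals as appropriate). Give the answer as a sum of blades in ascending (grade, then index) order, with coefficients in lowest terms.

B^2 = (5/3)^2*(e1 e3)^2 = 25/9*(-1) = -25/9 (a basis 2-blade squares to minus the product of its generators' squares).
B^2 = -25/9 — the series telescopes trigonometrically here: l = 5/3, alpha*l = 2*pi/3, so exp(alpha B) = cos(2*pi/3) + (sin(2*pi/3)/(5/3))*B = -1/2 + (3*sqrt(3)/10)*B.
Answer: -1/2 + sqrt(3)/2*e1 e3


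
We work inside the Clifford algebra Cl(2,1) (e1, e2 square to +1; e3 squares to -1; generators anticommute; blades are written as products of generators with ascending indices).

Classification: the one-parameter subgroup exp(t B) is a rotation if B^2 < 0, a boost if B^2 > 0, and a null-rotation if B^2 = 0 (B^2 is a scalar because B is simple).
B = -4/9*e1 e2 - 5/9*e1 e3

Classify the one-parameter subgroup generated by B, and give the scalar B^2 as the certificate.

B^2 term by term: the squares give (-4/9)^2*(e1 e2)^2 + (-5/9)^2*(e1 e3)^2 = 16/81*(-1) + 25/81*(+1) = 1/9 (each basis 2-blade squares to minus the product of its generators' squares); cross terms between blades sharing an index anticommute and cancel. So B^2 = 1/9.
Answer: boost, certificate B^2 = 1/9. Note: conjugating B changes its blade decomposition but never the scalar B^2 = 1/9, whose sign settles the classification.


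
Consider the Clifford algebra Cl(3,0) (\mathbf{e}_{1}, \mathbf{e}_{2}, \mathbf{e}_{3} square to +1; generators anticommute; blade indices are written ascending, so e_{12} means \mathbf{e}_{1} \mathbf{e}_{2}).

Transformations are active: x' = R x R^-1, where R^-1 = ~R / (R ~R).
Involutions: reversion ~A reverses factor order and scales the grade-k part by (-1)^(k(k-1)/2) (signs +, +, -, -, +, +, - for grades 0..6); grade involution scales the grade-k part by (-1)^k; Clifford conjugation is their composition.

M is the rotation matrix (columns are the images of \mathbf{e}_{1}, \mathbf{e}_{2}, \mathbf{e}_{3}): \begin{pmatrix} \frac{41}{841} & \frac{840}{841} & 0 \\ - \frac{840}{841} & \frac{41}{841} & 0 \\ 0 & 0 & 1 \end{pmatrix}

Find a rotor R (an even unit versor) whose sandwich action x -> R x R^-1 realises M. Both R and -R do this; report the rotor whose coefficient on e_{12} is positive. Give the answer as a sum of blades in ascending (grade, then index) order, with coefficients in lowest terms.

Method: write R = a + b12*e_{12} + b13*e_{13} + b23*e_{23} with a^2 + b12^2 + b13^2 + b23^2 = 1 (so R^-1 = ~R). Expanding the columns R e_j ~R gives tr M = 4a^2 - 1 and, from the antisymmetric part, M21 - M12 = -4a*b12, M13 - M31 = 4a*b13, M32 - M23 = -4a*b23.
Here tr M = \frac{923}{841}, so a^2 = (1 + tr M)/4 = \frac{441}{841} and a = ±\frac{21}{29}. Taking a = \frac{21}{29}: M21 - M12 = -\frac{1680}{841}, M13 - M31 = 0, M32 - M23 = 0, giving b12 = \frac{20}{29}, b13 = 0, b23 = 0, i.e. R = \frac{21}{29} + \frac{20}{29} e_{12}.
Its e_{12} coefficient is already positive.
Answer: \frac{21}{29} + \frac{20}{29} e_{12}. Key observation: the double cover Spin(3) -> SO(3) sends R and -R to the same matrix (trace \frac{923}{841} here), so the stated sign of the e_{12} coefficient is what selects one sheet.


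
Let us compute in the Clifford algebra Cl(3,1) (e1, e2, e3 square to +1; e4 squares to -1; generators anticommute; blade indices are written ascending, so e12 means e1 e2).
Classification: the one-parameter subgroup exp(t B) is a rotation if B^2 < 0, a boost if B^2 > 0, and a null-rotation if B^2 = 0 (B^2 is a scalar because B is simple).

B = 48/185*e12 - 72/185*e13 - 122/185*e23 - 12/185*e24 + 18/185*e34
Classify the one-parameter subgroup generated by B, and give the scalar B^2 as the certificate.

B^2 term by term: the squares give (48/185)^2*(e12)^2 + (-72/185)^2*(e13)^2 + (-122/185)^2*(e23)^2 + (-12/185)^2*(e24)^2 + (18/185)^2*(e34)^2 = 2304/34225*(-1) + 5184/34225*(-1) + 14884/34225*(-1) + 144/34225*(+1) + 324/34225*(+1) = -16/25 (each basis 2-blade squares to minus the product of its generators' squares); cross terms between blades sharing an index anticommute and cancel; the commuting (index-disjoint) pairs give grade-4 terms 2*c*c'*(blade product), which cancel blade by blade — e1234: 1728/34225 - 1728/34225 = 0 — confirming B is simple. So B^2 = -16/25.
Answer: rotation, certificate B^2 = -16/25. Certificate logic: -16/25 is a conjugation-invariant scalar, so its sign fixes rotation versus boost versus null-rotation outright.


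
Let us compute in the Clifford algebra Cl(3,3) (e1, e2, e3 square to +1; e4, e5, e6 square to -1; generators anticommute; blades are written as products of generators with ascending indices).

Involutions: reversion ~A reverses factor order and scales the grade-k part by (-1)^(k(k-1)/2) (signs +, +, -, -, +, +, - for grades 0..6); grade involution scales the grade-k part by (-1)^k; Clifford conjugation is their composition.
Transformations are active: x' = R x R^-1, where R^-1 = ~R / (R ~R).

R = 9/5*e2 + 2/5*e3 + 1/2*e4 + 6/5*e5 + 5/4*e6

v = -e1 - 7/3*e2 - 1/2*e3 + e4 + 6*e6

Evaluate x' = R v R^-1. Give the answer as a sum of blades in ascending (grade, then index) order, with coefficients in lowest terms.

~R = 9/5*e2 + 2/5*e3 + 1/2*e4 + 6/5*e5 + 5/4*e6, and R ~R = 59/400, so R^-1 = ~R / (59/400).
R v = -62/5 + 9/5*e1 e2 + 2/5*e1 e3 + 1/2*e1 e4 + 6/5*e1 e5 + 5/4*e1 e6 + 1/30*e2 e3 + 89/30*e2 e4 + 14/5*e2 e5 + 823/60*e2 e6 + 13/20*e3 e4 + 3/5*e3 e5 + 121/40*e3 e6 - 6/5*e4 e5 + 7/4*e4 e6 + 36/5*e5 e6
Answer: e1 - 53155/177*e2 - 7877/118*e3 - 5019/59*e4 - 11904/59*e5 - 12754/59*e6


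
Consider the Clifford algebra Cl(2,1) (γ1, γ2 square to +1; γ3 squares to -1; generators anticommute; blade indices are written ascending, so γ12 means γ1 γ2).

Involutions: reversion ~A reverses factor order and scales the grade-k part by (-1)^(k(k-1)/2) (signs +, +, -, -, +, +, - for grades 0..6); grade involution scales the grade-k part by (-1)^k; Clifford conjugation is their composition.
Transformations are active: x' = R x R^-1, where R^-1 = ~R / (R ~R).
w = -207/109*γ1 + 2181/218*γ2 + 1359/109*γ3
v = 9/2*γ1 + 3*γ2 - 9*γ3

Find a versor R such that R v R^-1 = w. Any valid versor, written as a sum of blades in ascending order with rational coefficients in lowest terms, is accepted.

Why this works: both vectors square to -207/4, so q(v) = q(w) and R = v + w = 567/218*γ1 + 2835/218*γ2 + 378/109*γ3 carries v to w — its own direction survives, the complement (v - w)/2 flips.
Answer: 567/218*γ1 + 2835/218*γ2 + 378/109*γ3


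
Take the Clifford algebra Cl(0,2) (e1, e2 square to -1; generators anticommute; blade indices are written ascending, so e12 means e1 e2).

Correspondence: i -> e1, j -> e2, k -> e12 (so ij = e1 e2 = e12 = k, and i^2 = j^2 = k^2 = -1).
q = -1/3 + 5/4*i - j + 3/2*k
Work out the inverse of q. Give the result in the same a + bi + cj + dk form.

In blades: q = -1/3 + 5/4*e1 - e2 + 3/2*e12.
With qbar = -1/3 - 5/4*e1 + e2 - 3/2*e12 (scalar fixed, mapped units negated), q qbar = 709/144 (the sum of squared coefficients), so q^-1 = qbar / (709/144) = -48/709 - 180/709*e1 + 144/709*e2 - 216/709*e12; translating back:
Answer: -48/709 - 180/709*i + 144/709*j - 216/709*k


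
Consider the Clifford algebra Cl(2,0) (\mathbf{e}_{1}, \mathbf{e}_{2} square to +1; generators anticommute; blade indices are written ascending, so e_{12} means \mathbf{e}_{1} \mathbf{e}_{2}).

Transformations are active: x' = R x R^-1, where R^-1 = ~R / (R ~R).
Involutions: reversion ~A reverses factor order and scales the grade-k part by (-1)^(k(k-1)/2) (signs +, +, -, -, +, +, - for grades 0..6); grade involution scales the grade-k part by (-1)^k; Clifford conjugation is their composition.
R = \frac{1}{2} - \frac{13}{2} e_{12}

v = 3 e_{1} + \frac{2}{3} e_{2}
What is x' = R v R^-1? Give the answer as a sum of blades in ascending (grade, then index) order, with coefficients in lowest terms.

~R = \frac{1}{2} + \frac{13}{2} e_{12}, and R ~R = \frac{85}{2}, so R^-1 = ~R / (\frac{85}{2}).
R v = -\frac{17}{6} e_{1} + \frac{119}{6} e_{2}
Answer: -\frac{46}{15} e_{1} - \frac{1}{5} e_{2}


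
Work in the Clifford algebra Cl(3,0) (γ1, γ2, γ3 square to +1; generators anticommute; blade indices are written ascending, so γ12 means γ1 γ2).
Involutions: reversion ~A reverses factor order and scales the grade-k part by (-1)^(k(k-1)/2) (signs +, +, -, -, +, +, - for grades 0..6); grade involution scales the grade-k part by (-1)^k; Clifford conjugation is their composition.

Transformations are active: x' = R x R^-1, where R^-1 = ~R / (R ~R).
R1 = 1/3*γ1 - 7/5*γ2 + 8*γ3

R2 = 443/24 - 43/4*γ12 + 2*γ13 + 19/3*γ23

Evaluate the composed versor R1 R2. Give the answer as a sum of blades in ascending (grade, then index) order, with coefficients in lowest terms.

Distribute over the terms of R1 (each basis-blade product reordered to ascending indices, repeated generators contracted through their squares):
(1/3*γ1) R2 = 443/72*γ1 - 43/12*γ2 + 2/3*γ3 + 19/9*γ123
(-7/5*γ2) R2 = -301/20*γ1 - 3101/120*γ2 - 133/15*γ3 + 14/5*γ123
(8*γ3) R2 = -16*γ1 - 152/3*γ2 + 443/3*γ3 - 86*γ123
Summing the partial products and collecting blades:
Answer: -8963/360*γ1 - 9611/120*γ2 + 2092/15*γ3 - 3649/45*γ123


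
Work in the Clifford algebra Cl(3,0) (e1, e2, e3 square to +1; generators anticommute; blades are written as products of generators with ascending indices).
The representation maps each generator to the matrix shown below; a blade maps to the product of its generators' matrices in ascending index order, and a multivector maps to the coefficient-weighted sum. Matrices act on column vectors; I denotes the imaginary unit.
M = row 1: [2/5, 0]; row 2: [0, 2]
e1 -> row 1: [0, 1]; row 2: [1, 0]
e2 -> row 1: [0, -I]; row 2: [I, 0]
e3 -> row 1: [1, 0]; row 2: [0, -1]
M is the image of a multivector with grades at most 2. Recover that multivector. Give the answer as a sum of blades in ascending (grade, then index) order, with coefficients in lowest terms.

Method: 1, rho(e1), rho(e2), rho(e3) form a trace-orthogonal basis of the 2x2 complex matrices (tr(X Y) = 2 if X = Y, else 0), so M = m0*1 + m1*rho(e1) + m2*rho(e2) + m3*rho(e3) with m0 = tr(M)/2 = 6/5, m1 = tr(M rho(e1))/2 = 0, m2 = tr(M rho(e2))/2 = 0, m3 = tr(M rho(e3))/2 = -4/5.
Multiplying table entries, the bivector images are rho(e1 e2) = I*rho(e3), rho(e1 e3) = -I*rho(e2), rho(e2 e3) = I*rho(e1); with real blade coefficients the real parts of m0..m3 are the coefficients of 1, e1, e2, e3 and the imaginary parts give the bivectors (e2 e3: Im m1, e1 e3: -Im m2, e1 e2: Im m3).
Answer: 6/5 - 4/5*e3


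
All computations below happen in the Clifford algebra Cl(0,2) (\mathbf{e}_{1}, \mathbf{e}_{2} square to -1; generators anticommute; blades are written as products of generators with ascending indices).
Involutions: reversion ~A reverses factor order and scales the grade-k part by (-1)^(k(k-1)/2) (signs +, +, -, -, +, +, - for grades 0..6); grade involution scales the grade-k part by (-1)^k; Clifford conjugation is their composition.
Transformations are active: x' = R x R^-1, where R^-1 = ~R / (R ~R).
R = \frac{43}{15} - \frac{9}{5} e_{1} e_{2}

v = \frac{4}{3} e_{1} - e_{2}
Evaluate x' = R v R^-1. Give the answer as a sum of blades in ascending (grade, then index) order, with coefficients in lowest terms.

~R = \frac{43}{15} + \frac{9}{5} e_{1} e_{2}, and R ~R = \frac{2578}{225}, so R^-1 = ~R / (\frac{2578}{225}).
R v = \frac{91}{45} e_{1} - \frac{79}{15} e_{2}
Answer: -\frac{1243}{3867} e_{1} - \frac{2108}{1289} e_{2}


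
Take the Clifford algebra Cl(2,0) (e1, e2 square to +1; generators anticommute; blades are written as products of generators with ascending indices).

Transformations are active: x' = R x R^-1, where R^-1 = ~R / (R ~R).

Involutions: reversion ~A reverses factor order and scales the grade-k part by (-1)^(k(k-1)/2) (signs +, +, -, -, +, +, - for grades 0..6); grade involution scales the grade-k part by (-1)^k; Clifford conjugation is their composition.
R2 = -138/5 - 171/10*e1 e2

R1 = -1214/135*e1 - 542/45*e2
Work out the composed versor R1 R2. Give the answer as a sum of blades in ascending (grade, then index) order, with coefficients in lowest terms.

Distribute over the terms of R1 (each basis-blade product reordered to ascending indices, repeated generators contracted through their squares):
(-1214/135*e1) R2 = 55844/225*e1 + 11533/75*e2
(-542/45*e2) R2 = -5149/25*e1 + 24932/75*e2
Summing the partial products and collecting blades:
Answer: 9503/225*e1 + 2431/5*e2


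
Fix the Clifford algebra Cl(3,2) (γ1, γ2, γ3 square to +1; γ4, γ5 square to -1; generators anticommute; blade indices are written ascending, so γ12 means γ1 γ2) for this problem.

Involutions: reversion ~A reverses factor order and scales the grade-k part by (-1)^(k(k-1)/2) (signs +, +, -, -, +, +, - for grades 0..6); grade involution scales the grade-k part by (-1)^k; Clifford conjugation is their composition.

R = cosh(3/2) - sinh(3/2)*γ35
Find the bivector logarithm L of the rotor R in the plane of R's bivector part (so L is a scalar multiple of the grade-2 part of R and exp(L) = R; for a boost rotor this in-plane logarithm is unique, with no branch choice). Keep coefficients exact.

The scalar part of R is cosh(3/2), which fixes the rapidity magnitude through cosh (cosh is even, so it cannot fix the sign — the bivector part carries that); dividing the bivector part by sinh of the rapidity gives the plane, and L = rapidity * plane, where the joint sign ambiguity of (rapidity, plane) cancels in the product.
Concretely: cosh(rapidity) = cosh(3/2) gives rapidity = ±3/2, and since rapidity/sinh(rapidity) is even the sign is immaterial: L = (rapidity/sinh(rapidity)) * <R>_2 = (3/(2*sinh(3/2))) * <R>_2.
Answer: -3/2*γ35


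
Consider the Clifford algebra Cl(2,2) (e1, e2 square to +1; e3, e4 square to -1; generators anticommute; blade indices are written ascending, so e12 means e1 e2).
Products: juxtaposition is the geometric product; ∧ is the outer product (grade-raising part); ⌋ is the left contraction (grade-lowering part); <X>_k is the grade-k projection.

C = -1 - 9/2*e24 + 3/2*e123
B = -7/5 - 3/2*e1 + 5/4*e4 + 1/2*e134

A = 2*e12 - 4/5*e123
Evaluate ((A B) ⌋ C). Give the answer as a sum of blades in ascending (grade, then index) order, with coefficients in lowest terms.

step 1: 3*e2 - 14/5*e12 + 6/5*e23 + 2/5*e24 + 28/25*e123 + 5/2*e124 - e234 - e1234
step 2: -3/25 + 9/5*e1 + 21/5*e3 - 27/2*e4 - 9/2*e13
Answer: -3/25 + 9/5*e1 + 21/5*e3 - 27/2*e4 - 9/2*e13
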